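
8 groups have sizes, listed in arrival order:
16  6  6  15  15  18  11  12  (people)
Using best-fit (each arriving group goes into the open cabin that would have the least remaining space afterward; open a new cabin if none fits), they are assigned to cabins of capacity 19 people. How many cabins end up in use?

  16 → cabin 1 (new)  [load 16/19]
  6 → cabin 2 (new)  [load 6/19]
  6 → cabin 2  [load 12/19]
  15 → cabin 3 (new)  [load 15/19]
  15 → cabin 4 (new)  [load 15/19]
  18 → cabin 5 (new)  [load 18/19]
  11 → cabin 6 (new)  [load 11/19]
  12 → cabin 7 (new)  [load 12/19]
7 cabins opened.

7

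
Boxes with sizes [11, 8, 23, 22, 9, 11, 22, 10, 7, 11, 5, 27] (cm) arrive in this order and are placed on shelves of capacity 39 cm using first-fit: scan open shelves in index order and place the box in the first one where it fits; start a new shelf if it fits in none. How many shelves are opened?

5

  11 → shelf 1 (new)  [load 11/39]
  8 → shelf 1  [load 19/39]
  23 → shelf 2 (new)  [load 23/39]
  22 → shelf 3 (new)  [load 22/39]
  9 → shelf 1  [load 28/39]
  11 → shelf 1  [load 39/39]
  22 → shelf 4 (new)  [load 22/39]
  10 → shelf 2  [load 33/39]
  7 → shelf 3  [load 29/39]
  11 → shelf 4  [load 33/39]
  5 → shelf 2  [load 38/39]
  27 → shelf 5 (new)  [load 27/39]
5 shelves opened.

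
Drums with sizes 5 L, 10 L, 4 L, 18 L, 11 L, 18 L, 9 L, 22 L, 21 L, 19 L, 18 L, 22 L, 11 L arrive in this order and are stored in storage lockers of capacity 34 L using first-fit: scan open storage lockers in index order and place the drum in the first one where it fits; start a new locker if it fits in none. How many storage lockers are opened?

8

  5 → locker 1 (new)  [load 5/34]
  10 → locker 1  [load 15/34]
  4 → locker 1  [load 19/34]
  18 → locker 2 (new)  [load 18/34]
  11 → locker 1  [load 30/34]
  18 → locker 3 (new)  [load 18/34]
  9 → locker 2  [load 27/34]
  22 → locker 4 (new)  [load 22/34]
  21 → locker 5 (new)  [load 21/34]
  19 → locker 6 (new)  [load 19/34]
  18 → locker 7 (new)  [load 18/34]
  22 → locker 8 (new)  [load 22/34]
  11 → locker 3  [load 29/34]
8 storage lockers opened.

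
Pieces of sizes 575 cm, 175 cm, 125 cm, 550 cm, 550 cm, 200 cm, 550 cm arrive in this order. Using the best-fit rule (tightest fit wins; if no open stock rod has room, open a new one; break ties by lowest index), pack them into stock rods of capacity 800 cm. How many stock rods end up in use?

4

  575 → stock rod 1 (new)  [load 575/800]
  175 → stock rod 1  [load 750/800]
  125 → stock rod 2 (new)  [load 125/800]
  550 → stock rod 2  [load 675/800]
  550 → stock rod 3 (new)  [load 550/800]
  200 → stock rod 3  [load 750/800]
  550 → stock rod 4 (new)  [load 550/800]
4 stock rods opened.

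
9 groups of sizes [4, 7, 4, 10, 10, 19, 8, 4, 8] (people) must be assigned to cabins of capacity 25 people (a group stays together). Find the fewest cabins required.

4

Total = 19 + 10 + 10 + 8 + 8 + 7 + 4 + 4 + 4 = 74 people.
Lower bound: ⌈74/25⌉ = 3 cabins.
A packing using 4 cabins:
  cabin 1: 19 + 4 = 23
  cabin 2: 10 + 10 + 4 = 24
  cabin 3: 8 + 8 + 7 = 23
  cabin 4: 4 = 4
No arrangement into 3 cabins stays within capacity, so 4 is optimal.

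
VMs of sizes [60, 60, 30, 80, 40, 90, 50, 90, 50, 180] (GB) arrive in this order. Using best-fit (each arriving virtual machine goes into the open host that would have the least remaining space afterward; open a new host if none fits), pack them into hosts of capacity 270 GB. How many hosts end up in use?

3

  60 → host 1 (new)  [load 60/270]
  60 → host 1  [load 120/270]
  30 → host 1  [load 150/270]
  80 → host 1  [load 230/270]
  40 → host 1  [load 270/270]
  90 → host 2 (new)  [load 90/270]
  50 → host 2  [load 140/270]
  90 → host 2  [load 230/270]
  50 → host 3 (new)  [load 50/270]
  180 → host 3  [load 230/270]
3 hosts opened.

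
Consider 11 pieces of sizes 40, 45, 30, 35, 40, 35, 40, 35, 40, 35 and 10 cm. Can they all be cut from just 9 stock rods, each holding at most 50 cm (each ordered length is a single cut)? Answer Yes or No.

No

Total = 385 cm; ⌈385/50⌉ = 8.
10 pieces each exceed half the capacity and cannot share a stock rod, forcing at least 10 stock rods.
At least 10 stock rods are required, but only 9 are allowed.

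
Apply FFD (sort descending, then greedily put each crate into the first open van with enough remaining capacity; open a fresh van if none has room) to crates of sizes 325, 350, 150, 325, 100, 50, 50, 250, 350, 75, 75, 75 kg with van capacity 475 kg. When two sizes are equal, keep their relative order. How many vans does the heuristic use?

5

Sorted descending: 350, 350, 325, 325, 250, 150, 100, 75, 75, 75, 50, 50.
  350 → van 1 (new)  [load 350/475]
  350 → van 2 (new)  [load 350/475]
  325 → van 3 (new)  [load 325/475]
  325 → van 4 (new)  [load 325/475]
  250 → van 5 (new)  [load 250/475]
  150 → van 3  [load 475/475]
  100 → van 1  [load 450/475]
  75 → van 2  [load 425/475]
  75 → van 4  [load 400/475]
  75 → van 4  [load 475/475]
  50 → van 2  [load 475/475]
  50 → van 5  [load 300/475]
5 vans opened.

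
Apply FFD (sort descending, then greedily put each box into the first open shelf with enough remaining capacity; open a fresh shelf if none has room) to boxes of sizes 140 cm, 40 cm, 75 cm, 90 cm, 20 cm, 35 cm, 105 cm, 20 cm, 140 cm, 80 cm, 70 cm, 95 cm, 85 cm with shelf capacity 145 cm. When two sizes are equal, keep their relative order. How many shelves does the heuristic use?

Sorted descending: 140, 140, 105, 95, 90, 85, 80, 75, 70, 40, 35, 20, 20.
  140 → shelf 1 (new)  [load 140/145]
  140 → shelf 2 (new)  [load 140/145]
  105 → shelf 3 (new)  [load 105/145]
  95 → shelf 4 (new)  [load 95/145]
  90 → shelf 5 (new)  [load 90/145]
  85 → shelf 6 (new)  [load 85/145]
  80 → shelf 7 (new)  [load 80/145]
  75 → shelf 8 (new)  [load 75/145]
  70 → shelf 8  [load 145/145]
  40 → shelf 3  [load 145/145]
  35 → shelf 4  [load 130/145]
  20 → shelf 5  [load 110/145]
  20 → shelf 5  [load 130/145]
8 shelves opened.

8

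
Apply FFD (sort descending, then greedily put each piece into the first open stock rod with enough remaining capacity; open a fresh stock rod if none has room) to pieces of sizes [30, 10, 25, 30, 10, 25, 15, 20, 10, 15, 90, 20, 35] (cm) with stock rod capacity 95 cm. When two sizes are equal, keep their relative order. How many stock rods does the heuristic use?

4

Sorted descending: 90, 35, 30, 30, 25, 25, 20, 20, 15, 15, 10, 10, 10.
  90 → stock rod 1 (new)  [load 90/95]
  35 → stock rod 2 (new)  [load 35/95]
  30 → stock rod 2  [load 65/95]
  30 → stock rod 2  [load 95/95]
  25 → stock rod 3 (new)  [load 25/95]
  25 → stock rod 3  [load 50/95]
  20 → stock rod 3  [load 70/95]
  20 → stock rod 3  [load 90/95]
  15 → stock rod 4 (new)  [load 15/95]
  15 → stock rod 4  [load 30/95]
  10 → stock rod 4  [load 40/95]
  10 → stock rod 4  [load 50/95]
  10 → stock rod 4  [load 60/95]
4 stock rods opened.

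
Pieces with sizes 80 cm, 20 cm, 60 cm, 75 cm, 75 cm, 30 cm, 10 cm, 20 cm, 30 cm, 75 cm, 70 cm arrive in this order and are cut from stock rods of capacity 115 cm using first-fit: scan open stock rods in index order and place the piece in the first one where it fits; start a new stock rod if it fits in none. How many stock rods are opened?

  80 → stock rod 1 (new)  [load 80/115]
  20 → stock rod 1  [load 100/115]
  60 → stock rod 2 (new)  [load 60/115]
  75 → stock rod 3 (new)  [load 75/115]
  75 → stock rod 4 (new)  [load 75/115]
  30 → stock rod 2  [load 90/115]
  10 → stock rod 1  [load 110/115]
  20 → stock rod 2  [load 110/115]
  30 → stock rod 3  [load 105/115]
  75 → stock rod 5 (new)  [load 75/115]
  70 → stock rod 6 (new)  [load 70/115]
6 stock rods opened.

6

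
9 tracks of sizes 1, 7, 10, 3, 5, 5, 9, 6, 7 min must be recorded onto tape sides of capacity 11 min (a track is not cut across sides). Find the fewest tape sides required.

6

Total = 10 + 9 + 7 + 7 + 6 + 5 + 5 + 3 + 1 = 53 min.
Lower bound: ⌈53/11⌉ = 5 tape sides.
A packing using 6 tape sides:
  side 1: 10 + 1 = 11
  side 2: 9 = 9
  side 3: 7 + 3 = 10
  side 4: 7 = 7
  side 5: 6 + 5 = 11
  side 6: 5 = 5
No arrangement into 5 tape sides stays within capacity, so 6 is optimal.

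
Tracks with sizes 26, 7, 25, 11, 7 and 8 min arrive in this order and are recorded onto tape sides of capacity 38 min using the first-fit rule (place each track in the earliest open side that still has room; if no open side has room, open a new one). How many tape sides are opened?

  26 → side 1 (new)  [load 26/38]
  7 → side 1  [load 33/38]
  25 → side 2 (new)  [load 25/38]
  11 → side 2  [load 36/38]
  7 → side 3 (new)  [load 7/38]
  8 → side 3  [load 15/38]
3 tape sides opened.

3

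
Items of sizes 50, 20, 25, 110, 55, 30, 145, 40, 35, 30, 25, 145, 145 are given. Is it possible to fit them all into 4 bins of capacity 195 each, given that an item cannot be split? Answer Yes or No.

No

Total = 855; ⌈855/195⌉ = 5.
At least 5 bins are required, but only 4 are allowed.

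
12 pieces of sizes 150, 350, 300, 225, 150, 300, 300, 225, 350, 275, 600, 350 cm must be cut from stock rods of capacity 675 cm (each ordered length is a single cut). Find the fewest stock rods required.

Total = 600 + 350 + 350 + 350 + 300 + 300 + 300 + 275 + 225 + 225 + 150 + 150 = 3575 cm.
Lower bound: ⌈3575/675⌉ = 6 stock rods.
A packing using 6 stock rods:
  stock rod 1: 600 = 600
  stock rod 2: 350 + 300 = 650
  stock rod 3: 350 + 300 = 650
  stock rod 4: 350 + 300 = 650
  stock rod 5: 275 + 225 + 150 = 650
  stock rod 6: 225 + 150 = 375
This matches the lower bound, so 6 is optimal.

6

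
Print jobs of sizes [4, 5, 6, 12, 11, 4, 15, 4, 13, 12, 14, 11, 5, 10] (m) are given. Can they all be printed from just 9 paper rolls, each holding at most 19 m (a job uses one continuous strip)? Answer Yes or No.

A valid assignment using 8 paper rolls:
  roll 1: 15 + 4 = 19
  roll 2: 14 + 5 = 19
  roll 3: 13 + 6 = 19
  roll 4: 12 + 5 = 17
  roll 5: 12 + 4 = 16
  roll 6: 11 + 4 = 15
  roll 7: 11 = 11
  roll 8: 10 = 10
That uses only 8 ≤ 9, so 9 paper rolls are enough.

Yes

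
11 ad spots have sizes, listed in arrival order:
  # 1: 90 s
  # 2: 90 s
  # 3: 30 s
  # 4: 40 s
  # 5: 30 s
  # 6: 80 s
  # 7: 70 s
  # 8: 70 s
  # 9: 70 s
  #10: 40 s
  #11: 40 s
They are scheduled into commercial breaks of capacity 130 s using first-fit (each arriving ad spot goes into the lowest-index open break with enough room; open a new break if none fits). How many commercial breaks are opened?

6

  90 → break 1 (new)  [load 90/130]
  90 → break 2 (new)  [load 90/130]
  30 → break 1  [load 120/130]
  40 → break 2  [load 130/130]
  30 → break 3 (new)  [load 30/130]
  80 → break 3  [load 110/130]
  70 → break 4 (new)  [load 70/130]
  70 → break 5 (new)  [load 70/130]
  70 → break 6 (new)  [load 70/130]
  40 → break 4  [load 110/130]
  40 → break 5  [load 110/130]
6 commercial breaks opened.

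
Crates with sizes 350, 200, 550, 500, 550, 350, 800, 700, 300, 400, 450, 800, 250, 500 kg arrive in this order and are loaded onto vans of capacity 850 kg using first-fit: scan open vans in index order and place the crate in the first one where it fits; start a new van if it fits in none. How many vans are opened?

9

  350 → van 1 (new)  [load 350/850]
  200 → van 1  [load 550/850]
  550 → van 2 (new)  [load 550/850]
  500 → van 3 (new)  [load 500/850]
  550 → van 4 (new)  [load 550/850]
  350 → van 3  [load 850/850]
  800 → van 5 (new)  [load 800/850]
  700 → van 6 (new)  [load 700/850]
  300 → van 1  [load 850/850]
  400 → van 7 (new)  [load 400/850]
  450 → van 7  [load 850/850]
  800 → van 8 (new)  [load 800/850]
  250 → van 2  [load 800/850]
  500 → van 9 (new)  [load 500/850]
9 vans opened.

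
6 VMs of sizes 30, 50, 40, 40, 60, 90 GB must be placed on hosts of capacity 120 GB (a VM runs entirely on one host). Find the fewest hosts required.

3

Total = 90 + 60 + 50 + 40 + 40 + 30 = 310 GB.
Lower bound: ⌈310/120⌉ = 3 hosts.
A packing using 3 hosts:
  host 1: 90 + 30 = 120
  host 2: 60 + 50 = 110
  host 3: 40 + 40 = 80
This matches the lower bound, so 3 is optimal.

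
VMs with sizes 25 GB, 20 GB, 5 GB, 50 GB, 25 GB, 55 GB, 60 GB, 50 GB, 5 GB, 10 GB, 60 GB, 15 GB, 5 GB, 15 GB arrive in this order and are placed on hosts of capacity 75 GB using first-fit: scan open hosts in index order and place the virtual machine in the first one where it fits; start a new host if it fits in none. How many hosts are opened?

  25 → host 1 (new)  [load 25/75]
  20 → host 1  [load 45/75]
  5 → host 1  [load 50/75]
  50 → host 2 (new)  [load 50/75]
  25 → host 1  [load 75/75]
  55 → host 3 (new)  [load 55/75]
  60 → host 4 (new)  [load 60/75]
  50 → host 5 (new)  [load 50/75]
  5 → host 2  [load 55/75]
  10 → host 2  [load 65/75]
  60 → host 6 (new)  [load 60/75]
  15 → host 3  [load 70/75]
  5 → host 2  [load 70/75]
  15 → host 4  [load 75/75]
6 hosts opened.

6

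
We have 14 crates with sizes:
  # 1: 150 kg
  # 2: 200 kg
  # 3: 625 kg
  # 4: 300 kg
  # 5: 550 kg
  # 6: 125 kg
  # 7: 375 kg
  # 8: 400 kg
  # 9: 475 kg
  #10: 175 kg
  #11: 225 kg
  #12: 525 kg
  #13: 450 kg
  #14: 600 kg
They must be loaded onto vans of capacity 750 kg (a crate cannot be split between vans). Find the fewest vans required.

Total = 625 + 600 + 550 + 525 + 475 + 450 + 400 + 375 + 300 + 225 + 200 + 175 + 150 + 125 = 5175 kg.
Lower bound: ⌈5175/750⌉ = 7 vans.
A packing using 8 vans:
  van 1: 625 + 125 = 750
  van 2: 600 + 150 = 750
  van 3: 550 + 200 = 750
  van 4: 525 + 225 = 750
  van 5: 475 + 175 = 650
  van 6: 450 + 300 = 750
  van 7: 400 = 400
  van 8: 375 = 375
No arrangement into 7 vans stays within capacity, so 8 is optimal.

8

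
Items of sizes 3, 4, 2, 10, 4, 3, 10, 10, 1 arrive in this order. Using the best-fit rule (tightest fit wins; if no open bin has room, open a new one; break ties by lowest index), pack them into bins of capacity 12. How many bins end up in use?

5

  3 → bin 1 (new)  [load 3/12]
  4 → bin 1  [load 7/12]
  2 → bin 1  [load 9/12]
  10 → bin 2 (new)  [load 10/12]
  4 → bin 3 (new)  [load 4/12]
  3 → bin 1  [load 12/12]
  10 → bin 4 (new)  [load 10/12]
  10 → bin 5 (new)  [load 10/12]
  1 → bin 2  [load 11/12]
5 bins opened.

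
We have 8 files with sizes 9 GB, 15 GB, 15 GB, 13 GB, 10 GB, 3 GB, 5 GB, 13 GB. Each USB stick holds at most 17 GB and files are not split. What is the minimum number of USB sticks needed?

6

Total = 15 + 15 + 13 + 13 + 10 + 9 + 5 + 3 = 83 GB.
Lower bound: ⌈83/17⌉ = 5 USB sticks.
Also, 6 files each exceed 17/2 GB, and no two of those can share a USB stick, so at least 6 USB sticks are needed.
A packing using 6 USB sticks:
  USB stick 1: 15 = 15
  USB stick 2: 15 = 15
  USB stick 3: 13 + 3 = 16
  USB stick 4: 13 = 13
  USB stick 5: 10 + 5 = 15
  USB stick 6: 9 = 9
This matches the lower bound, so 6 is optimal.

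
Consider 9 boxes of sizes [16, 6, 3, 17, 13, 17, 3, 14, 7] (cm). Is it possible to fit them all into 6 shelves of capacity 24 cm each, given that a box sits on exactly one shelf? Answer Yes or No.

A valid assignment using 5 shelves:
  shelf 1: 17 + 7 = 24
  shelf 2: 17 + 6 = 23
  shelf 3: 16 + 3 + 3 = 22
  shelf 4: 14 = 14
  shelf 5: 13 = 13
That uses only 5 ≤ 6, so 6 shelves are enough.

Yes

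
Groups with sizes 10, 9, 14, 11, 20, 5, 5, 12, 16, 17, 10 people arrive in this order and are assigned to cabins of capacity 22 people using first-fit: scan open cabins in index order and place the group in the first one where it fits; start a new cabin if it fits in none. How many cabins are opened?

  10 → cabin 1 (new)  [load 10/22]
  9 → cabin 1  [load 19/22]
  14 → cabin 2 (new)  [load 14/22]
  11 → cabin 3 (new)  [load 11/22]
  20 → cabin 4 (new)  [load 20/22]
  5 → cabin 2  [load 19/22]
  5 → cabin 3  [load 16/22]
  12 → cabin 5 (new)  [load 12/22]
  16 → cabin 6 (new)  [load 16/22]
  17 → cabin 7 (new)  [load 17/22]
  10 → cabin 5  [load 22/22]
7 cabins opened.

7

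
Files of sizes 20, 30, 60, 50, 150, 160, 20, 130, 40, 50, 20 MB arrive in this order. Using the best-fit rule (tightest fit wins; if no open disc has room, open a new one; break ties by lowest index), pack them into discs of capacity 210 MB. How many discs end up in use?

4

  20 → disc 1 (new)  [load 20/210]
  30 → disc 1  [load 50/210]
  60 → disc 1  [load 110/210]
  50 → disc 1  [load 160/210]
  150 → disc 2 (new)  [load 150/210]
  160 → disc 3 (new)  [load 160/210]
  20 → disc 1  [load 180/210]
  130 → disc 4 (new)  [load 130/210]
  40 → disc 3  [load 200/210]
  50 → disc 2  [load 200/210]
  20 → disc 1  [load 200/210]
4 discs opened.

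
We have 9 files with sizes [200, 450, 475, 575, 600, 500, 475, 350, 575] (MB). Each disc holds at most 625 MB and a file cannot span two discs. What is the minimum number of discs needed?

Total = 600 + 575 + 575 + 500 + 475 + 475 + 450 + 350 + 200 = 4200 MB.
Lower bound: ⌈4200/625⌉ = 7 discs.
Also, 8 files each exceed 625/2 MB, and no two of those can share a disc, so at least 8 discs are needed.
A packing using 8 discs:
  disc 1: 600 = 600
  disc 2: 575 = 575
  disc 3: 575 = 575
  disc 4: 500 = 500
  disc 5: 475 = 475
  disc 6: 475 = 475
  disc 7: 450 = 450
  disc 8: 350 + 200 = 550
This matches the lower bound, so 8 is optimal.

8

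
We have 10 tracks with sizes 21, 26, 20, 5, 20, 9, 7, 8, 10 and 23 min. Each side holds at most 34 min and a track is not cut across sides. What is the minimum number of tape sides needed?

Total = 26 + 23 + 21 + 20 + 20 + 10 + 9 + 8 + 7 + 5 = 149 min.
Lower bound: ⌈149/34⌉ = 5 tape sides.
A packing using 5 tape sides:
  side 1: 26 + 8 = 34
  side 2: 23 + 10 = 33
  side 3: 21 + 9 = 30
  side 4: 20 + 7 + 5 = 32
  side 5: 20 = 20
This matches the lower bound, so 5 is optimal.

5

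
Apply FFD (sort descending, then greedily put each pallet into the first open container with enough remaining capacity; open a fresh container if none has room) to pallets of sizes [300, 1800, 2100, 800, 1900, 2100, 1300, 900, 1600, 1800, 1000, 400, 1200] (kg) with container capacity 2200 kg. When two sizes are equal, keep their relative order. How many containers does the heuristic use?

9

Sorted descending: 2100, 2100, 1900, 1800, 1800, 1600, 1300, 1200, 1000, 900, 800, 400, 300.
  2100 → container 1 (new)  [load 2100/2200]
  2100 → container 2 (new)  [load 2100/2200]
  1900 → container 3 (new)  [load 1900/2200]
  1800 → container 4 (new)  [load 1800/2200]
  1800 → container 5 (new)  [load 1800/2200]
  1600 → container 6 (new)  [load 1600/2200]
  1300 → container 7 (new)  [load 1300/2200]
  1200 → container 8 (new)  [load 1200/2200]
  1000 → container 8  [load 2200/2200]
  900 → container 7  [load 2200/2200]
  800 → container 9 (new)  [load 800/2200]
  400 → container 4  [load 2200/2200]
  300 → container 3  [load 2200/2200]
9 containers opened.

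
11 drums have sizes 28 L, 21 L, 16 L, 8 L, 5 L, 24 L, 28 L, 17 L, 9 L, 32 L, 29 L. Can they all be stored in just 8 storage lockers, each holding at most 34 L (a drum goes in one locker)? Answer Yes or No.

A valid assignment using 7 storage lockers:
  locker 1: 32 = 32
  locker 2: 29 + 5 = 34
  locker 3: 28 = 28
  locker 4: 28 = 28
  locker 5: 24 + 9 = 33
  locker 6: 21 + 8 = 29
  locker 7: 17 + 16 = 33
That uses only 7 ≤ 8, so 8 storage lockers are enough.

Yes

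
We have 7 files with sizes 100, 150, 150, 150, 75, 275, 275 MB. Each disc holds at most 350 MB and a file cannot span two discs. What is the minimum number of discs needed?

4

Total = 275 + 275 + 150 + 150 + 150 + 100 + 75 = 1175 MB.
Lower bound: ⌈1175/350⌉ = 4 discs.
A packing using 4 discs:
  disc 1: 275 + 75 = 350
  disc 2: 275 = 275
  disc 3: 150 + 150 = 300
  disc 4: 150 + 100 = 250
This matches the lower bound, so 4 is optimal.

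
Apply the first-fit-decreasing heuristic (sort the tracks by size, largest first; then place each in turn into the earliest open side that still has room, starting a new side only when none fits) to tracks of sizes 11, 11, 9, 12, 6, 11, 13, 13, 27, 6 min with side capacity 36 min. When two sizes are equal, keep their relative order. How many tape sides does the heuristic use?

4

Sorted descending: 27, 13, 13, 12, 11, 11, 11, 9, 6, 6.
  27 → side 1 (new)  [load 27/36]
  13 → side 2 (new)  [load 13/36]
  13 → side 2  [load 26/36]
  12 → side 3 (new)  [load 12/36]
  11 → side 3  [load 23/36]
  11 → side 3  [load 34/36]
  11 → side 4 (new)  [load 11/36]
  9 → side 1  [load 36/36]
  6 → side 2  [load 32/36]
  6 → side 4  [load 17/36]
4 tape sides opened.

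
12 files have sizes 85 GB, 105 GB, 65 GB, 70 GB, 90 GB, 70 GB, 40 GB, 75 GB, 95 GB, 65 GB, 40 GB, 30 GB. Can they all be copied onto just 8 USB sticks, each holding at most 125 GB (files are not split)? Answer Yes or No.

No

Total = 830 GB; ⌈830/125⌉ = 7.
9 files each exceed half the capacity and cannot share a USB stick, forcing at least 9 USB sticks.
At least 9 USB sticks are required, but only 8 are allowed.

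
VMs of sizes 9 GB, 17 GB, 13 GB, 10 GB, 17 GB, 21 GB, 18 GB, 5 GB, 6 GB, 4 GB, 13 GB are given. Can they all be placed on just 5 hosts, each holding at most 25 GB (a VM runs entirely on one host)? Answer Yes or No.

Total = 133 GB; ⌈133/25⌉ = 6.
At least 6 hosts are required, but only 5 are allowed.

No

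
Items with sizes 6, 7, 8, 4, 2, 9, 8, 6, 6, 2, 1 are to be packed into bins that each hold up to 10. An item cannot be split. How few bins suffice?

7

Total = 9 + 8 + 8 + 7 + 6 + 6 + 6 + 4 + 2 + 2 + 1 = 59.
Lower bound: ⌈59/10⌉ = 6 bins.
Also, 7 items each exceed 5, and no two of those can share a bin, so at least 7 bins are needed.
A packing using 7 bins:
  bin 1: 9 + 1 = 10
  bin 2: 8 + 2 = 10
  bin 3: 8 + 2 = 10
  bin 4: 7 = 7
  bin 5: 6 + 4 = 10
  bin 6: 6 = 6
  bin 7: 6 = 6
This matches the lower bound, so 7 is optimal.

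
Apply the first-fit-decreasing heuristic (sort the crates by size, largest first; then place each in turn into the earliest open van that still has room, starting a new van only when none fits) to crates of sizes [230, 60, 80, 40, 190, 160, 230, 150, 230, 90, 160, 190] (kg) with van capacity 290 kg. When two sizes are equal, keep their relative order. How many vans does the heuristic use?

8

Sorted descending: 230, 230, 230, 190, 190, 160, 160, 150, 90, 80, 60, 40.
  230 → van 1 (new)  [load 230/290]
  230 → van 2 (new)  [load 230/290]
  230 → van 3 (new)  [load 230/290]
  190 → van 4 (new)  [load 190/290]
  190 → van 5 (new)  [load 190/290]
  160 → van 6 (new)  [load 160/290]
  160 → van 7 (new)  [load 160/290]
  150 → van 8 (new)  [load 150/290]
  90 → van 4  [load 280/290]
  80 → van 5  [load 270/290]
  60 → van 1  [load 290/290]
  40 → van 2  [load 270/290]
8 vans opened.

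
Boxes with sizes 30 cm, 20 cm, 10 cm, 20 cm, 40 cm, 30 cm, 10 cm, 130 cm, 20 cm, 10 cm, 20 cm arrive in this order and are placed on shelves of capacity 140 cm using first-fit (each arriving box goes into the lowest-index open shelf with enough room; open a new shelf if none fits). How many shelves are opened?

3

  30 → shelf 1 (new)  [load 30/140]
  20 → shelf 1  [load 50/140]
  10 → shelf 1  [load 60/140]
  20 → shelf 1  [load 80/140]
  40 → shelf 1  [load 120/140]
  30 → shelf 2 (new)  [load 30/140]
  10 → shelf 1  [load 130/140]
  130 → shelf 3 (new)  [load 130/140]
  20 → shelf 2  [load 50/140]
  10 → shelf 1  [load 140/140]
  20 → shelf 2  [load 70/140]
3 shelves opened.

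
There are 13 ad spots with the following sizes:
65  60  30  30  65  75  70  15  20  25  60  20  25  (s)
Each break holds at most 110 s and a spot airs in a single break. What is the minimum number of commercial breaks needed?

Total = 75 + 70 + 65 + 65 + 60 + 60 + 30 + 30 + 25 + 25 + 20 + 20 + 15 = 560 s.
Lower bound: ⌈560/110⌉ = 6 commercial breaks.
A packing using 6 commercial breaks:
  break 1: 75 + 30 = 105
  break 2: 70 + 30 = 100
  break 3: 65 + 25 + 20 = 110
  break 4: 65 + 25 + 20 = 110
  break 5: 60 + 15 = 75
  break 6: 60 = 60
This matches the lower bound, so 6 is optimal.

6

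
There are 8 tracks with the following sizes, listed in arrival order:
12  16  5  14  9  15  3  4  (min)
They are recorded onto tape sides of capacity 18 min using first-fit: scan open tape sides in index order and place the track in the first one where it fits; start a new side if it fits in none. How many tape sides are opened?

  12 → side 1 (new)  [load 12/18]
  16 → side 2 (new)  [load 16/18]
  5 → side 1  [load 17/18]
  14 → side 3 (new)  [load 14/18]
  9 → side 4 (new)  [load 9/18]
  15 → side 5 (new)  [load 15/18]
  3 → side 3  [load 17/18]
  4 → side 4  [load 13/18]
5 tape sides opened.

5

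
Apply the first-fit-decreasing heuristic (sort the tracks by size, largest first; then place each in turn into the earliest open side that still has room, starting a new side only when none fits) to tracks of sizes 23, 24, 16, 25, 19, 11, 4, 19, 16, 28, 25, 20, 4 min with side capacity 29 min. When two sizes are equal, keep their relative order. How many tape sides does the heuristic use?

Sorted descending: 28, 25, 25, 24, 23, 20, 19, 19, 16, 16, 11, 4, 4.
  28 → side 1 (new)  [load 28/29]
  25 → side 2 (new)  [load 25/29]
  25 → side 3 (new)  [load 25/29]
  24 → side 4 (new)  [load 24/29]
  23 → side 5 (new)  [load 23/29]
  20 → side 6 (new)  [load 20/29]
  19 → side 7 (new)  [load 19/29]
  19 → side 8 (new)  [load 19/29]
  16 → side 9 (new)  [load 16/29]
  16 → side 10 (new)  [load 16/29]
  11 → side 9  [load 27/29]
  4 → side 2  [load 29/29]
  4 → side 3  [load 29/29]
10 tape sides opened.

10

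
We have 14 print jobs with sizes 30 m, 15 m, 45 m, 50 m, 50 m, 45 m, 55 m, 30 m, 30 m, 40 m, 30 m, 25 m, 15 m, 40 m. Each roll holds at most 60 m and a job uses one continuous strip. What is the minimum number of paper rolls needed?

Total = 55 + 50 + 50 + 45 + 45 + 40 + 40 + 30 + 30 + 30 + 30 + 25 + 15 + 15 = 500 m.
Lower bound: ⌈500/60⌉ = 9 paper rolls.
A packing using 10 paper rolls:
  roll 1: 55 = 55
  roll 2: 50 = 50
  roll 3: 50 = 50
  roll 4: 45 + 15 = 60
  roll 5: 45 + 15 = 60
  roll 6: 40 = 40
  roll 7: 40 = 40
  roll 8: 30 + 30 = 60
  roll 9: 30 + 30 = 60
  roll 10: 25 = 25
No arrangement into 9 paper rolls stays within capacity, so 10 is optimal.

10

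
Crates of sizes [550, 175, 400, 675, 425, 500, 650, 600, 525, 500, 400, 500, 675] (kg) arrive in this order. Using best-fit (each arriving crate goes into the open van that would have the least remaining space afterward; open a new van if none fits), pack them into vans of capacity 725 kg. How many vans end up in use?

12

  550 → van 1 (new)  [load 550/725]
  175 → van 1  [load 725/725]
  400 → van 2 (new)  [load 400/725]
  675 → van 3 (new)  [load 675/725]
  425 → van 4 (new)  [load 425/725]
  500 → van 5 (new)  [load 500/725]
  650 → van 6 (new)  [load 650/725]
  600 → van 7 (new)  [load 600/725]
  525 → van 8 (new)  [load 525/725]
  500 → van 9 (new)  [load 500/725]
  400 → van 10 (new)  [load 400/725]
  500 → van 11 (new)  [load 500/725]
  675 → van 12 (new)  [load 675/725]
12 vans opened.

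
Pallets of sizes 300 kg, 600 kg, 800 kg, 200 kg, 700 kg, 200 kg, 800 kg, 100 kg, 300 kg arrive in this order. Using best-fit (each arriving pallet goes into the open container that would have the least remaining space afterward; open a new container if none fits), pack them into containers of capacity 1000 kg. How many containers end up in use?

5

  300 → container 1 (new)  [load 300/1000]
  600 → container 1  [load 900/1000]
  800 → container 2 (new)  [load 800/1000]
  200 → container 2  [load 1000/1000]
  700 → container 3 (new)  [load 700/1000]
  200 → container 3  [load 900/1000]
  800 → container 4 (new)  [load 800/1000]
  100 → container 1  [load 1000/1000]
  300 → container 5 (new)  [load 300/1000]
5 containers opened.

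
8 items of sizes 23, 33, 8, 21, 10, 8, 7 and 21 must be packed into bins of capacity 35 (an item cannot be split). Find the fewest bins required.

5

Total = 33 + 23 + 21 + 21 + 10 + 8 + 8 + 7 = 131.
Lower bound: ⌈131/35⌉ = 4 bins.
A packing using 5 bins:
  bin 1: 33 = 33
  bin 2: 23 + 10 = 33
  bin 3: 21 + 8 = 29
  bin 4: 21 + 8 = 29
  bin 5: 7 = 7
No arrangement into 4 bins stays within capacity, so 5 is optimal.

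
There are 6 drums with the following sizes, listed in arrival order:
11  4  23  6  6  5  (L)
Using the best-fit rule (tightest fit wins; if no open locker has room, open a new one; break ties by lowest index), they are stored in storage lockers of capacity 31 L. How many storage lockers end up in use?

  11 → locker 1 (new)  [load 11/31]
  4 → locker 1  [load 15/31]
  23 → locker 2 (new)  [load 23/31]
  6 → locker 2  [load 29/31]
  6 → locker 1  [load 21/31]
  5 → locker 1  [load 26/31]
2 storage lockers opened.

2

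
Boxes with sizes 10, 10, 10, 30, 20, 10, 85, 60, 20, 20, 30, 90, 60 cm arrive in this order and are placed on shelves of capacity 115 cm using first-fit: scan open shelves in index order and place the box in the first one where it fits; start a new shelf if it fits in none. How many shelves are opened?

  10 → shelf 1 (new)  [load 10/115]
  10 → shelf 1  [load 20/115]
  10 → shelf 1  [load 30/115]
  30 → shelf 1  [load 60/115]
  20 → shelf 1  [load 80/115]
  10 → shelf 1  [load 90/115]
  85 → shelf 2 (new)  [load 85/115]
  60 → shelf 3 (new)  [load 60/115]
  20 → shelf 1  [load 110/115]
  20 → shelf 2  [load 105/115]
  30 → shelf 3  [load 90/115]
  90 → shelf 4 (new)  [load 90/115]
  60 → shelf 5 (new)  [load 60/115]
5 shelves opened.

5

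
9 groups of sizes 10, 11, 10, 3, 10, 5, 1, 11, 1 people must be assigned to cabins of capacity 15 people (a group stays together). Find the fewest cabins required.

5

Total = 11 + 11 + 10 + 10 + 10 + 5 + 3 + 1 + 1 = 62 people.
Lower bound: ⌈62/15⌉ = 5 cabins.
A packing using 5 cabins:
  cabin 1: 11 + 3 + 1 = 15
  cabin 2: 11 + 1 = 12
  cabin 3: 10 + 5 = 15
  cabin 4: 10 = 10
  cabin 5: 10 = 10
This matches the lower bound, so 5 is optimal.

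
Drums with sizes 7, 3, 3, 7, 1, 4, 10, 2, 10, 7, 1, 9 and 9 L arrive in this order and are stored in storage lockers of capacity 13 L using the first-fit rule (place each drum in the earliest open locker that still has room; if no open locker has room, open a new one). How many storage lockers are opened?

  7 → locker 1 (new)  [load 7/13]
  3 → locker 1  [load 10/13]
  3 → locker 1  [load 13/13]
  7 → locker 2 (new)  [load 7/13]
  1 → locker 2  [load 8/13]
  4 → locker 2  [load 12/13]
  10 → locker 3 (new)  [load 10/13]
  2 → locker 3  [load 12/13]
  10 → locker 4 (new)  [load 10/13]
  7 → locker 5 (new)  [load 7/13]
  1 → locker 2  [load 13/13]
  9 → locker 6 (new)  [load 9/13]
  9 → locker 7 (new)  [load 9/13]
7 storage lockers opened.

7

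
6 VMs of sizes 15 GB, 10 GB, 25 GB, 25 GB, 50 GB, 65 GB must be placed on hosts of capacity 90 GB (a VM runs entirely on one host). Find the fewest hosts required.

3

Total = 65 + 50 + 25 + 25 + 15 + 10 = 190 GB.
Lower bound: ⌈190/90⌉ = 3 hosts.
A packing using 3 hosts:
  host 1: 65 + 25 = 90
  host 2: 50 + 25 + 15 = 90
  host 3: 10 = 10
This matches the lower bound, so 3 is optimal.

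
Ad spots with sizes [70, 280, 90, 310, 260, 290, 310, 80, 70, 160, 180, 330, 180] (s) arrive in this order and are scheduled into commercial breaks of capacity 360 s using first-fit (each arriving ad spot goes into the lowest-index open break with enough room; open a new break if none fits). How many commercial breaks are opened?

8

  70 → break 1 (new)  [load 70/360]
  280 → break 1  [load 350/360]
  90 → break 2 (new)  [load 90/360]
  310 → break 3 (new)  [load 310/360]
  260 → break 2  [load 350/360]
  290 → break 4 (new)  [load 290/360]
  310 → break 5 (new)  [load 310/360]
  80 → break 6 (new)  [load 80/360]
  70 → break 4  [load 360/360]
  160 → break 6  [load 240/360]
  180 → break 7 (new)  [load 180/360]
  330 → break 8 (new)  [load 330/360]
  180 → break 7  [load 360/360]
8 commercial breaks opened.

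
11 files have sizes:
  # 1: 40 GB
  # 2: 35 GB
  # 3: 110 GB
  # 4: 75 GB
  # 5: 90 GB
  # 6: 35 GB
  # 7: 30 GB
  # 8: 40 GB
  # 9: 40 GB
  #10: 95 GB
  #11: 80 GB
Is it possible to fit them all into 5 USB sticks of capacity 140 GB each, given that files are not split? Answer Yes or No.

No

Total = 670 GB; ⌈670/140⌉ = 5.
The bound of 5 does not rule out 5, but exhaustive search shows no assignment into 5 USB sticks of capacity 140 GB exists — the minimum is 6.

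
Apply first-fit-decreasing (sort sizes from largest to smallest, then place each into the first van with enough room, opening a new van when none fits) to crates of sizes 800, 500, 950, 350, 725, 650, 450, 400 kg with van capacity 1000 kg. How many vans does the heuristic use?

6

Sorted descending: 950, 800, 725, 650, 500, 450, 400, 350.
  950 → van 1 (new)  [load 950/1000]
  800 → van 2 (new)  [load 800/1000]
  725 → van 3 (new)  [load 725/1000]
  650 → van 4 (new)  [load 650/1000]
  500 → van 5 (new)  [load 500/1000]
  450 → van 5  [load 950/1000]
  400 → van 6 (new)  [load 400/1000]
  350 → van 4  [load 1000/1000]
6 vans opened.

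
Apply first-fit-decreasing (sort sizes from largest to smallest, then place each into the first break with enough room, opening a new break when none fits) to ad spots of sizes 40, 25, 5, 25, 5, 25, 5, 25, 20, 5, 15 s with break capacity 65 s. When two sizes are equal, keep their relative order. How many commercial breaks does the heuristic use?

Sorted descending: 40, 25, 25, 25, 25, 20, 15, 5, 5, 5, 5.
  40 → break 1 (new)  [load 40/65]
  25 → break 1  [load 65/65]
  25 → break 2 (new)  [load 25/65]
  25 → break 2  [load 50/65]
  25 → break 3 (new)  [load 25/65]
  20 → break 3  [load 45/65]
  15 → break 2  [load 65/65]
  5 → break 3  [load 50/65]
  5 → break 3  [load 55/65]
  5 → break 3  [load 60/65]
  5 → break 3  [load 65/65]
3 commercial breaks opened.

3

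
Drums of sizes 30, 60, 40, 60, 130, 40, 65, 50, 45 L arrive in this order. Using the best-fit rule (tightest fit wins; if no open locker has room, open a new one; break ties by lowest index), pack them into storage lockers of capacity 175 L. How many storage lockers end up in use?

  30 → locker 1 (new)  [load 30/175]
  60 → locker 1  [load 90/175]
  40 → locker 1  [load 130/175]
  60 → locker 2 (new)  [load 60/175]
  130 → locker 3 (new)  [load 130/175]
  40 → locker 1  [load 170/175]
  65 → locker 2  [load 125/175]
  50 → locker 2  [load 175/175]
  45 → locker 3  [load 175/175]
3 storage lockers opened.

3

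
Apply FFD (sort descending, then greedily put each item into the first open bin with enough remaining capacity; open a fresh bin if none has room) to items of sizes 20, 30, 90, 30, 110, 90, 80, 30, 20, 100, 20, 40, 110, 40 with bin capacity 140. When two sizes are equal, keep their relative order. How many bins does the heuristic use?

6

Sorted descending: 110, 110, 100, 90, 90, 80, 40, 40, 30, 30, 30, 20, 20, 20.
  110 → bin 1 (new)  [load 110/140]
  110 → bin 2 (new)  [load 110/140]
  100 → bin 3 (new)  [load 100/140]
  90 → bin 4 (new)  [load 90/140]
  90 → bin 5 (new)  [load 90/140]
  80 → bin 6 (new)  [load 80/140]
  40 → bin 3  [load 140/140]
  40 → bin 4  [load 130/140]
  30 → bin 1  [load 140/140]
  30 → bin 2  [load 140/140]
  30 → bin 5  [load 120/140]
  20 → bin 5  [load 140/140]
  20 → bin 6  [load 100/140]
  20 → bin 6  [load 120/140]
6 bins opened.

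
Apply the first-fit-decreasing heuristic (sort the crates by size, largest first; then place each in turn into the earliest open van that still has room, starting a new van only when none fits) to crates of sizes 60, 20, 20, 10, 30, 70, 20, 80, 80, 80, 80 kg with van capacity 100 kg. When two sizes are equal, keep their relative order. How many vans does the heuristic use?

Sorted descending: 80, 80, 80, 80, 70, 60, 30, 20, 20, 20, 10.
  80 → van 1 (new)  [load 80/100]
  80 → van 2 (new)  [load 80/100]
  80 → van 3 (new)  [load 80/100]
  80 → van 4 (new)  [load 80/100]
  70 → van 5 (new)  [load 70/100]
  60 → van 6 (new)  [load 60/100]
  30 → van 5  [load 100/100]
  20 → van 1  [load 100/100]
  20 → van 2  [load 100/100]
  20 → van 3  [load 100/100]
  10 → van 4  [load 90/100]
6 vans opened.

6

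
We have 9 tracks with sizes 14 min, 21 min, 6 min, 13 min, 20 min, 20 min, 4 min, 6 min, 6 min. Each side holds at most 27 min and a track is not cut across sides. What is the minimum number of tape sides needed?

Total = 21 + 20 + 20 + 14 + 13 + 6 + 6 + 6 + 4 = 110 min.
Lower bound: ⌈110/27⌉ = 5 tape sides.
A packing using 5 tape sides:
  side 1: 21 + 6 = 27
  side 2: 20 + 6 = 26
  side 3: 20 + 6 = 26
  side 4: 14 + 13 = 27
  side 5: 4 = 4
This matches the lower bound, so 5 is optimal.

5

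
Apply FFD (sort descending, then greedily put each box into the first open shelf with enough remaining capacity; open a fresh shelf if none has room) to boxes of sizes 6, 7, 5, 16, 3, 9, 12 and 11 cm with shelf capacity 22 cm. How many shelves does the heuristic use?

Sorted descending: 16, 12, 11, 9, 7, 6, 5, 3.
  16 → shelf 1 (new)  [load 16/22]
  12 → shelf 2 (new)  [load 12/22]
  11 → shelf 3 (new)  [load 11/22]
  9 → shelf 2  [load 21/22]
  7 → shelf 3  [load 18/22]
  6 → shelf 1  [load 22/22]
  5 → shelf 4 (new)  [load 5/22]
  3 → shelf 3  [load 21/22]
4 shelves opened.

4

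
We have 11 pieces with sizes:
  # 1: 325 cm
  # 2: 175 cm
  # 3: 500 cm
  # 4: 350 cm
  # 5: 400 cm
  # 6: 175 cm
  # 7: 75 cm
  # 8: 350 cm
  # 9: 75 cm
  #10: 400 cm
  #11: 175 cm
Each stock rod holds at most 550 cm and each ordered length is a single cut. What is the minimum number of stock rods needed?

6

Total = 500 + 400 + 400 + 350 + 350 + 325 + 175 + 175 + 175 + 75 + 75 = 3000 cm.
Lower bound: ⌈3000/550⌉ = 6 stock rods.
A packing using 6 stock rods:
  stock rod 1: 500 = 500
  stock rod 2: 400 + 75 + 75 = 550
  stock rod 3: 400 = 400
  stock rod 4: 350 + 175 = 525
  stock rod 5: 350 + 175 = 525
  stock rod 6: 325 + 175 = 500
This matches the lower bound, so 6 is optimal.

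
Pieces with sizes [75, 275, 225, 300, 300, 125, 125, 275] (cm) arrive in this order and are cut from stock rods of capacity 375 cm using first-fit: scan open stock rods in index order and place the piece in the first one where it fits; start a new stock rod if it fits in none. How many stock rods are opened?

6

  75 → stock rod 1 (new)  [load 75/375]
  275 → stock rod 1  [load 350/375]
  225 → stock rod 2 (new)  [load 225/375]
  300 → stock rod 3 (new)  [load 300/375]
  300 → stock rod 4 (new)  [load 300/375]
  125 → stock rod 2  [load 350/375]
  125 → stock rod 5 (new)  [load 125/375]
  275 → stock rod 6 (new)  [load 275/375]
6 stock rods opened.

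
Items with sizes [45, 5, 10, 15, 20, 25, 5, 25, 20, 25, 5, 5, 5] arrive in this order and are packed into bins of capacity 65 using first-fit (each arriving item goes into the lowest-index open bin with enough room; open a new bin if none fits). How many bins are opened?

  45 → bin 1 (new)  [load 45/65]
  5 → bin 1  [load 50/65]
  10 → bin 1  [load 60/65]
  15 → bin 2 (new)  [load 15/65]
  20 → bin 2  [load 35/65]
  25 → bin 2  [load 60/65]
  5 → bin 1  [load 65/65]
  25 → bin 3 (new)  [load 25/65]
  20 → bin 3  [load 45/65]
  25 → bin 4 (new)  [load 25/65]
  5 → bin 2  [load 65/65]
  5 → bin 3  [load 50/65]
  5 → bin 3  [load 55/65]
4 bins opened.

4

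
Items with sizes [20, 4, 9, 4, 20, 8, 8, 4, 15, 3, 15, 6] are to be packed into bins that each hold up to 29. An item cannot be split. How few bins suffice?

Total = 20 + 20 + 15 + 15 + 9 + 8 + 8 + 6 + 4 + 4 + 4 + 3 = 116.
Lower bound: ⌈116/29⌉ = 4 bins.
A packing using 5 bins:
  bin 1: 20 + 9 = 29
  bin 2: 20 + 8 = 28
  bin 3: 15 + 8 + 6 = 29
  bin 4: 15 + 4 + 4 + 4 = 27
  bin 5: 3 = 3
No arrangement into 4 bins stays within capacity, so 5 is optimal.

5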